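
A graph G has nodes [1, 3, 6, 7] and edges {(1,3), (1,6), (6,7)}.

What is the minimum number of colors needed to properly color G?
Clique number ω(G) = 2 (lower bound: χ ≥ ω).
The graph is bipartite (no odd cycle), so 2 colors suffice: χ(G) = 2.
A valid 2-coloring: color 1: [3, 6]; color 2: [1, 7].

χ(G) = 2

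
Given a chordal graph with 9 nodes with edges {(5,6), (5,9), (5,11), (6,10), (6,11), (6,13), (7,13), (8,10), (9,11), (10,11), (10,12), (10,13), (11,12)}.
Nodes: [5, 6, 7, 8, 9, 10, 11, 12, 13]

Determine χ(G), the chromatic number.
Clique number ω(G) = 3 (lower bound: χ ≥ ω).
The clique on [5, 9, 11] has size 3, forcing χ ≥ 3, and the coloring below uses 3 colors, so χ(G) = 3.
A valid 3-coloring: color 1: [5, 7, 10]; color 2: [8, 11, 13]; color 3: [6, 9, 12].

χ(G) = 3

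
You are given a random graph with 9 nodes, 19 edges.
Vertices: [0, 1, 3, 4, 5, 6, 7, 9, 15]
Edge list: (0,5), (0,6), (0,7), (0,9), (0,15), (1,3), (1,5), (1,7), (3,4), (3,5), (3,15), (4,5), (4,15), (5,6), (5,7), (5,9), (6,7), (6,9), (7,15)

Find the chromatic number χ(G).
χ(G) = 4

Clique number ω(G) = 4 (lower bound: χ ≥ ω).
The clique on [0, 5, 6, 9] has size 4, forcing χ ≥ 4, and the coloring below uses 4 colors, so χ(G) = 4.
A valid 4-coloring: color 1: [5, 15]; color 2: [0, 1, 4]; color 3: [3, 7, 9]; color 4: [6].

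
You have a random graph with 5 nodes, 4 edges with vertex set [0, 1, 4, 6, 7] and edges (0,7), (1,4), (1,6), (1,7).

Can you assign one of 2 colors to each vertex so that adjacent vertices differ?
Yes, G is 2-colorable

A valid 2-coloring: color 1: [0, 1]; color 2: [4, 6, 7].
(χ(G) = 2 ≤ 2.)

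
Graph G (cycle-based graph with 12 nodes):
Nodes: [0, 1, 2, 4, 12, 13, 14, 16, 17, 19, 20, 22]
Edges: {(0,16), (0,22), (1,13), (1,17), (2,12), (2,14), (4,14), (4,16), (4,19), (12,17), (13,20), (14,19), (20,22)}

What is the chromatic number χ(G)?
χ(G) = 3

Clique number ω(G) = 3 (lower bound: χ ≥ ω).
The clique on [4, 14, 19] has size 3, forcing χ ≥ 3, and the coloring below uses 3 colors, so χ(G) = 3.
A valid 3-coloring: color 1: [0, 2, 4, 13, 17]; color 2: [1, 12, 14, 16, 20]; color 3: [19, 22].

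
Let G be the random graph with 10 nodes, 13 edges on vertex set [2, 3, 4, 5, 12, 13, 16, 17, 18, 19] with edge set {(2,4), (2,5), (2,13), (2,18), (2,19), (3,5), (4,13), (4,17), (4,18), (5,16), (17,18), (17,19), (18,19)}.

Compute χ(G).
Clique number ω(G) = 3 (lower bound: χ ≥ ω).
The clique on [2, 18, 19] has size 3, forcing χ ≥ 3, and the coloring below uses 3 colors, so χ(G) = 3.
A valid 3-coloring: color 1: [2, 3, 12, 16, 17]; color 2: [4, 5, 19]; color 3: [13, 18].

χ(G) = 3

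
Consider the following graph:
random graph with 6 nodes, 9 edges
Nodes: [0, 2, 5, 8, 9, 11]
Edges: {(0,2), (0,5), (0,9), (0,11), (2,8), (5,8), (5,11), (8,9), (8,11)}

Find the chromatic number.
χ(G) = 3

Clique number ω(G) = 3 (lower bound: χ ≥ ω).
The clique on [0, 5, 11] has size 3, forcing χ ≥ 3, and the coloring below uses 3 colors, so χ(G) = 3.
A valid 3-coloring: color 1: [0, 8]; color 2: [2, 5, 9]; color 3: [11].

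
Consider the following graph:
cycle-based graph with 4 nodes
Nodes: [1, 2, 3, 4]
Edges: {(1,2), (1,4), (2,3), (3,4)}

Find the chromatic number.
χ(G) = 2

Clique number ω(G) = 2 (lower bound: χ ≥ ω).
The graph is bipartite (no odd cycle), so 2 colors suffice: χ(G) = 2.
A valid 2-coloring: color 1: [2, 4]; color 2: [1, 3].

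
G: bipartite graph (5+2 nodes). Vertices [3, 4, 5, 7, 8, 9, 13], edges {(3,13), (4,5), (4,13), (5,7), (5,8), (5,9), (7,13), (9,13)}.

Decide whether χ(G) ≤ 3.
A valid 3-coloring: color 1: [5, 13]; color 2: [3, 4, 7, 8, 9].
(χ(G) = 2 ≤ 3.)

Yes, G is 3-colorable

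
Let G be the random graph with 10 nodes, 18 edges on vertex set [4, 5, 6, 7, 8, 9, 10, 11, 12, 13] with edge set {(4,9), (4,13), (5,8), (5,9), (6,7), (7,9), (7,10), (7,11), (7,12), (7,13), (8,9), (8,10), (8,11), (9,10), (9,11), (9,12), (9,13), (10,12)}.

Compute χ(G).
χ(G) = 4

Clique number ω(G) = 4 (lower bound: χ ≥ ω).
The clique on [7, 9, 10, 12] has size 4, forcing χ ≥ 4, and the coloring below uses 4 colors, so χ(G) = 4.
A valid 4-coloring: color 1: [6, 9]; color 2: [4, 7, 8]; color 3: [5, 10, 11, 13]; color 4: [12].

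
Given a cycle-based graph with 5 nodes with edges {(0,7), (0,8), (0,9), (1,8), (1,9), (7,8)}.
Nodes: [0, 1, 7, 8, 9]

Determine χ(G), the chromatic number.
Clique number ω(G) = 3 (lower bound: χ ≥ ω).
The clique on [0, 7, 8] has size 3, forcing χ ≥ 3, and the coloring below uses 3 colors, so χ(G) = 3.
A valid 3-coloring: color 1: [8, 9]; color 2: [0, 1]; color 3: [7].

χ(G) = 3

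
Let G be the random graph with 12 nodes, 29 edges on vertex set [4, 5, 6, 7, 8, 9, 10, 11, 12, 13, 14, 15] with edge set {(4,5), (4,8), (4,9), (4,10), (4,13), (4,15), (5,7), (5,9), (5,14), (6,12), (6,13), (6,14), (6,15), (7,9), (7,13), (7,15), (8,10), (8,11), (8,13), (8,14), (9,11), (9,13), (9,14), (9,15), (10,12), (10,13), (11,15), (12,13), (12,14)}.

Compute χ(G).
χ(G) = 4

Clique number ω(G) = 4 (lower bound: χ ≥ ω).
The clique on [4, 8, 10, 13] has size 4, forcing χ ≥ 4, and the coloring below uses 4 colors, so χ(G) = 4.
A valid 4-coloring: color 1: [8, 9, 12]; color 2: [5, 13, 15]; color 3: [4, 6, 7, 11]; color 4: [10, 14].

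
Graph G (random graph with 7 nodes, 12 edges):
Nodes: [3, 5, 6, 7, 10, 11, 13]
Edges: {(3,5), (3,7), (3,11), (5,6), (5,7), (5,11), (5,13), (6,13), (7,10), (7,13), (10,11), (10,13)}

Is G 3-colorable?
A valid 3-coloring: color 1: [5, 10]; color 2: [6, 7, 11]; color 3: [3, 13].
(χ(G) = 3 ≤ 3.)

Yes, G is 3-colorable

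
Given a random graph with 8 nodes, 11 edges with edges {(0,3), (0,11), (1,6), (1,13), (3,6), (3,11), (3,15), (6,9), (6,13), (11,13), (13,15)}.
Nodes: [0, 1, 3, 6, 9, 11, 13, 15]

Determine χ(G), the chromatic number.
χ(G) = 3

Clique number ω(G) = 3 (lower bound: χ ≥ ω).
The clique on [1, 6, 13] has size 3, forcing χ ≥ 3, and the coloring below uses 3 colors, so χ(G) = 3.
A valid 3-coloring: color 1: [3, 9, 13]; color 2: [0, 6, 15]; color 3: [1, 11].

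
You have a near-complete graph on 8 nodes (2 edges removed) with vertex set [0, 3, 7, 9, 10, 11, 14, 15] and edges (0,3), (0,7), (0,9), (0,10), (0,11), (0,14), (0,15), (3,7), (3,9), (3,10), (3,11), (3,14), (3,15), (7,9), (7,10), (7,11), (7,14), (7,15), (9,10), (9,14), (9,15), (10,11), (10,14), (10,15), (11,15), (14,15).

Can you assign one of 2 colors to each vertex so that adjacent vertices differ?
No, G is not 2-colorable

The clique on vertices [0, 3, 7, 9, 10, 14, 15] has size 7 > 2, so it alone needs 7 colors.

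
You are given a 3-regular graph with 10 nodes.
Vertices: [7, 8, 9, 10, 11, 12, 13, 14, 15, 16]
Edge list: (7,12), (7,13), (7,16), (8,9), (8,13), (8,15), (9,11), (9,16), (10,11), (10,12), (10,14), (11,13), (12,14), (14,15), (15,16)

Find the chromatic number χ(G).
Clique number ω(G) = 3 (lower bound: χ ≥ ω).
The clique on [10, 12, 14] has size 3, forcing χ ≥ 3, and the coloring below uses 3 colors, so χ(G) = 3.
A valid 3-coloring: color 1: [8, 11, 14, 16]; color 2: [9, 12, 13, 15]; color 3: [7, 10].

χ(G) = 3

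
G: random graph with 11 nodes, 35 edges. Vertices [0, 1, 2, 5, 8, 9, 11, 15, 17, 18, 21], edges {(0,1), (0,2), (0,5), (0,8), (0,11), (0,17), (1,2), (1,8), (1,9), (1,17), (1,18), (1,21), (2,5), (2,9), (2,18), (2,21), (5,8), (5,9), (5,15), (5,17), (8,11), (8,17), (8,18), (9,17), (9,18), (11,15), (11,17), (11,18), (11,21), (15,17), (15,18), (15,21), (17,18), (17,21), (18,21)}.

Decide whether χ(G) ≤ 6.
Yes, G is 6-colorable

A valid 6-coloring: color 1: [2, 17]; color 2: [0, 18]; color 3: [1, 5, 11]; color 4: [8, 9, 21]; color 5: [15].
(χ(G) = 5 ≤ 6.)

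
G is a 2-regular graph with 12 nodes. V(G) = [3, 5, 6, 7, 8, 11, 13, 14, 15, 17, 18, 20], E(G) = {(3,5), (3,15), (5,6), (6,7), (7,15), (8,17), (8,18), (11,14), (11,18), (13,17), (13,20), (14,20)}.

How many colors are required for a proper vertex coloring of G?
χ(G) = 3

Clique number ω(G) = 2 (lower bound: χ ≥ ω).
Odd cycle [7, 15, 3, 5, 6] needs 3 colors (χ ≥ 3).
The coloring below uses 3 colors, so χ(G) = 3.
A valid 3-coloring: color 1: [5, 8, 11, 13, 15]; color 2: [3, 6, 14, 17, 18]; color 3: [7, 20].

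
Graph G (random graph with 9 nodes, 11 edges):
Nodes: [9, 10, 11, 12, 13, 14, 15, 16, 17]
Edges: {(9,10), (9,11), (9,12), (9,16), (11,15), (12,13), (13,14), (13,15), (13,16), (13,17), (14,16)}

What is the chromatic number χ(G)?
χ(G) = 3

Clique number ω(G) = 3 (lower bound: χ ≥ ω).
The clique on [13, 14, 16] has size 3, forcing χ ≥ 3, and the coloring below uses 3 colors, so χ(G) = 3.
A valid 3-coloring: color 1: [9, 13]; color 2: [10, 11, 12, 16, 17]; color 3: [14, 15].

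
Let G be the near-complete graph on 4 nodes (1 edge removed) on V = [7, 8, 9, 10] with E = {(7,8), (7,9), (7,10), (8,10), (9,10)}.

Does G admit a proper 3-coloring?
Yes, G is 3-colorable

A valid 3-coloring: color 1: [10]; color 2: [7]; color 3: [8, 9].
(χ(G) = 3 ≤ 3.)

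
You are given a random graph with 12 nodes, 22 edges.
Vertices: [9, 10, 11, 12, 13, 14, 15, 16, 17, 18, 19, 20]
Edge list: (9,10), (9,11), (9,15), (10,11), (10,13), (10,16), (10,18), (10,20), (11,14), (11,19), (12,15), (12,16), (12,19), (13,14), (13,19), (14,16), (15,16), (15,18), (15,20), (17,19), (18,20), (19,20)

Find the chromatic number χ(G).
Clique number ω(G) = 3 (lower bound: χ ≥ ω).
The clique on [9, 10, 11] has size 3, forcing χ ≥ 3, and the coloring below uses 3 colors, so χ(G) = 3.
A valid 3-coloring: color 1: [10, 14, 15, 19]; color 2: [11, 13, 16, 17, 18]; color 3: [9, 12, 20].

χ(G) = 3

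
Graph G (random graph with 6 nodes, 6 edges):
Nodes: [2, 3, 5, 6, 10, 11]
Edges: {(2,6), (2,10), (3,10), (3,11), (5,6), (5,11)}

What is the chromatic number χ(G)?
χ(G) = 2

Clique number ω(G) = 2 (lower bound: χ ≥ ω).
The graph is bipartite (no odd cycle), so 2 colors suffice: χ(G) = 2.
A valid 2-coloring: color 1: [2, 3, 5]; color 2: [6, 10, 11].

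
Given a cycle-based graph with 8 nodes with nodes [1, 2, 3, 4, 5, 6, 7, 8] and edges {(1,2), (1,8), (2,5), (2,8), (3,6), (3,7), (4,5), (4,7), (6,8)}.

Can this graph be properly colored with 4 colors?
A valid 4-coloring: color 1: [5, 7, 8]; color 2: [2, 3, 4]; color 3: [1, 6].
(χ(G) = 3 ≤ 4.)

Yes, G is 4-colorable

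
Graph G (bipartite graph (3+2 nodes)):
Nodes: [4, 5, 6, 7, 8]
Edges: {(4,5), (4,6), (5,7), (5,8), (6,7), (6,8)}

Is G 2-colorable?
Yes, G is 2-colorable

A valid 2-coloring: color 1: [5, 6]; color 2: [4, 7, 8].
(χ(G) = 2 ≤ 2.)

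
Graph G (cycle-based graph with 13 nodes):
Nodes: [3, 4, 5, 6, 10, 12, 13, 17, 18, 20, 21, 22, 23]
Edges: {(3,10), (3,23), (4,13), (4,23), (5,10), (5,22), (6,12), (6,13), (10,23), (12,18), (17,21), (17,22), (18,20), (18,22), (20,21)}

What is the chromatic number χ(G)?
Clique number ω(G) = 3 (lower bound: χ ≥ ω).
The clique on [3, 10, 23] has size 3, forcing χ ≥ 3, and the coloring below uses 3 colors, so χ(G) = 3.
A valid 3-coloring: color 1: [5, 13, 18, 21, 23]; color 2: [4, 10, 12, 20, 22]; color 3: [3, 6, 17].

χ(G) = 3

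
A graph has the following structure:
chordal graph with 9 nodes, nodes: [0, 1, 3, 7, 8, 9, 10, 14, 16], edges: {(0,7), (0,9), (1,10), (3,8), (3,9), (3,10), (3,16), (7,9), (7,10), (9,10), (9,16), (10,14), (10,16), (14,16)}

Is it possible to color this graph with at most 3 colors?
No, G is not 3-colorable

The clique on vertices [3, 9, 10, 16] has size 4 > 3, so it alone needs 4 colors.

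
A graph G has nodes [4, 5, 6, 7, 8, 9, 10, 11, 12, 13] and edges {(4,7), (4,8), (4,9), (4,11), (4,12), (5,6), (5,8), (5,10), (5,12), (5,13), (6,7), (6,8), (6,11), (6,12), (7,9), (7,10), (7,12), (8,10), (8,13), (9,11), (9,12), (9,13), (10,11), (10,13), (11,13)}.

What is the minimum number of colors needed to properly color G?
χ(G) = 4

Clique number ω(G) = 4 (lower bound: χ ≥ ω).
The clique on [4, 7, 9, 12] has size 4, forcing χ ≥ 4, and the coloring below uses 4 colors, so χ(G) = 4.
A valid 4-coloring: color 1: [6, 9, 10]; color 2: [8, 11, 12]; color 3: [5, 7]; color 4: [4, 13].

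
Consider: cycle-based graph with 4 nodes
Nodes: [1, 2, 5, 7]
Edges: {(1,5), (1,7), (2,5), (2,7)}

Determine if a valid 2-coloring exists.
Yes, G is 2-colorable

A valid 2-coloring: color 1: [5, 7]; color 2: [1, 2].
(χ(G) = 2 ≤ 2.)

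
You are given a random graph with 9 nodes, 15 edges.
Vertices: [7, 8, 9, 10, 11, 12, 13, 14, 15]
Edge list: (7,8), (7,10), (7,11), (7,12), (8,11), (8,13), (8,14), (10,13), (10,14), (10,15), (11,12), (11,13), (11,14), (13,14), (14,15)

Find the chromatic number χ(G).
χ(G) = 4

Clique number ω(G) = 4 (lower bound: χ ≥ ω).
The clique on [8, 11, 13, 14] has size 4, forcing χ ≥ 4, and the coloring below uses 4 colors, so χ(G) = 4.
A valid 4-coloring: color 1: [9, 10, 11]; color 2: [7, 14]; color 3: [8, 12, 15]; color 4: [13].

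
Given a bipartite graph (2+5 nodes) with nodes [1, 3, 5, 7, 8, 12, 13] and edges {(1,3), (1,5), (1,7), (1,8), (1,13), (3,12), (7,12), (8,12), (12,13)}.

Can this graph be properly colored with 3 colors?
Yes, G is 3-colorable

A valid 3-coloring: color 1: [1, 12]; color 2: [3, 5, 7, 8, 13].
(χ(G) = 2 ≤ 3.)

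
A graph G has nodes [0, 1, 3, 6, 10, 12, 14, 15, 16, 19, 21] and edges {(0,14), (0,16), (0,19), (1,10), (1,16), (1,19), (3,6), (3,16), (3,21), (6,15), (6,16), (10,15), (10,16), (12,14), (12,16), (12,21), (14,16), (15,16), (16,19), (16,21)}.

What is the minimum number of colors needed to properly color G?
χ(G) = 3

Clique number ω(G) = 3 (lower bound: χ ≥ ω).
The clique on [0, 16, 19] has size 3, forcing χ ≥ 3, and the coloring below uses 3 colors, so χ(G) = 3.
A valid 3-coloring: color 1: [16]; color 2: [6, 10, 14, 19, 21]; color 3: [0, 1, 3, 12, 15].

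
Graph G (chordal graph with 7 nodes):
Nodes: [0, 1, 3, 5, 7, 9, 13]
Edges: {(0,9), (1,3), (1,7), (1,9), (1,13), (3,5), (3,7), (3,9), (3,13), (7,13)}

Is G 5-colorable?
A valid 5-coloring: color 1: [0, 3]; color 2: [1, 5]; color 3: [7, 9]; color 4: [13].
(χ(G) = 4 ≤ 5.)

Yes, G is 5-colorable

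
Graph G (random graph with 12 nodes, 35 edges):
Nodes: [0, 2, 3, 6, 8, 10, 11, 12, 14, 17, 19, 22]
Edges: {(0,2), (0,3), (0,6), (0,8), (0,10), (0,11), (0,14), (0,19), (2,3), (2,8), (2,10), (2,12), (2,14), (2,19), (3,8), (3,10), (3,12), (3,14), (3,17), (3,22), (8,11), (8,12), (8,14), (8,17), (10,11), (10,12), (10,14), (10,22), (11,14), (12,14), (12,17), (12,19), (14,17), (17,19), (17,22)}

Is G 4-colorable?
No, G is not 4-colorable

The clique on vertices [0, 2, 3, 8, 14] has size 5 > 4, so it alone needs 5 colors.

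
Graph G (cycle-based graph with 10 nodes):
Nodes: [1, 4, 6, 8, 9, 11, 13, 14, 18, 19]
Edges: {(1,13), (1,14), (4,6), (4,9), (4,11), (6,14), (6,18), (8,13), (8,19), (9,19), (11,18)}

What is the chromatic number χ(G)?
χ(G) = 2

Clique number ω(G) = 2 (lower bound: χ ≥ ω).
The graph is bipartite (no odd cycle), so 2 colors suffice: χ(G) = 2.
A valid 2-coloring: color 1: [1, 6, 8, 9, 11]; color 2: [4, 13, 14, 18, 19].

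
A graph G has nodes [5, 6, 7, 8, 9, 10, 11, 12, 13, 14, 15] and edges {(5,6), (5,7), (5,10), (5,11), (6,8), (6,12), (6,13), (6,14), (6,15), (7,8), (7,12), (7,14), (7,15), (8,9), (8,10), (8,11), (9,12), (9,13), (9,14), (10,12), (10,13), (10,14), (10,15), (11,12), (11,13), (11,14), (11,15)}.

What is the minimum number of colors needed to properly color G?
χ(G) = 2

Clique number ω(G) = 2 (lower bound: χ ≥ ω).
The graph is bipartite (no odd cycle), so 2 colors suffice: χ(G) = 2.
A valid 2-coloring: color 1: [6, 7, 9, 10, 11]; color 2: [5, 8, 12, 13, 14, 15].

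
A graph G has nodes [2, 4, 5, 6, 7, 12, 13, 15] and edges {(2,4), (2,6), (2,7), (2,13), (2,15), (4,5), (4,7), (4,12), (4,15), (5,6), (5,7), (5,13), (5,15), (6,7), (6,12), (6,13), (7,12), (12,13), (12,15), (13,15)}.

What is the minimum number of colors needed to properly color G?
χ(G) = 4

Clique number ω(G) = 3 (lower bound: χ ≥ ω).
Odd cycle [4, 15, 13, 6, 7] needs 3 colors (χ ≥ 3).
Vertex 2 is adjacent to every vertex of [4, 6, 7, 13, 15], which already need 3 colors among themselves, so 2 needs a new color (χ ≥ 4).
The coloring below uses 4 colors, so χ(G) = 4.
A valid 4-coloring: color 1: [2, 5, 12]; color 2: [4, 6]; color 3: [7, 15]; color 4: [13].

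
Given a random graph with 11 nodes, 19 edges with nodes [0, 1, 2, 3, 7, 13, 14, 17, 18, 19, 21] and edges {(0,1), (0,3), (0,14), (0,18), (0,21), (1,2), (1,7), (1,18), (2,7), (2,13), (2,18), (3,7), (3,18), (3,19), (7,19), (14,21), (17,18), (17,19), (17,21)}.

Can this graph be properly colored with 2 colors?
The clique on vertices [0, 1, 18] has size 3 > 2, so it alone needs 3 colors.

No, G is not 2-colorable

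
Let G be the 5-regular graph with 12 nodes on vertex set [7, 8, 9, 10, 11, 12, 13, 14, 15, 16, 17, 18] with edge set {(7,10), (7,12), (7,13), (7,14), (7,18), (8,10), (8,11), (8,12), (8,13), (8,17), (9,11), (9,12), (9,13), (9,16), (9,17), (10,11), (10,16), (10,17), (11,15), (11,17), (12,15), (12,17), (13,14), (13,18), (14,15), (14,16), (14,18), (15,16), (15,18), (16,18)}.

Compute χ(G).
χ(G) = 4

Clique number ω(G) = 4 (lower bound: χ ≥ ω).
The clique on [7, 13, 14, 18] has size 4, forcing χ ≥ 4, and the coloring below uses 4 colors, so χ(G) = 4.
A valid 4-coloring: color 1: [13, 16, 17]; color 2: [7, 8, 9, 15]; color 3: [10, 12, 14]; color 4: [11, 18].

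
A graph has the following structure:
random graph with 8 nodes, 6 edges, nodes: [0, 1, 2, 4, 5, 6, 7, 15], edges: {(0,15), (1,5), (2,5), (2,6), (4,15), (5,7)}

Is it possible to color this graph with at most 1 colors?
No, G is not 1-colorable

Edge (0,15) forces its endpoints to differ, so 1 color is not enough.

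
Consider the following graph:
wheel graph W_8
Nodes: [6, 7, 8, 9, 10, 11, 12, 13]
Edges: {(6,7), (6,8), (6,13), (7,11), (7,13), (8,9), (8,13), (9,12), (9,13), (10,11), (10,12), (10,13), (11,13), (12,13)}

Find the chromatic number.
χ(G) = 4

Clique number ω(G) = 3 (lower bound: χ ≥ ω).
Odd cycle [12, 10, 11, 7, 6, 8, 9] needs 3 colors (χ ≥ 3).
Vertex 13 is adjacent to every vertex of [6, 7, 8, 9, 10, 11, 12], which already need 3 colors among themselves, so 13 needs a new color (χ ≥ 4).
The coloring below uses 4 colors, so χ(G) = 4.
A valid 4-coloring: color 1: [13]; color 2: [8, 11, 12]; color 3: [7, 9, 10]; color 4: [6].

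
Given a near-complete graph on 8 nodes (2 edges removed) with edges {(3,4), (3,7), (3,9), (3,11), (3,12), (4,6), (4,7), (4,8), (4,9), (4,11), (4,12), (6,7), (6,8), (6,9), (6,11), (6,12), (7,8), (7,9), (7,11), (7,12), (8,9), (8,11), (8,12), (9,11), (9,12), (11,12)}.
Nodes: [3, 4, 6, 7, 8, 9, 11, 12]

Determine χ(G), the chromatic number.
Clique number ω(G) = 7 (lower bound: χ ≥ ω).
The clique on [4, 6, 7, 8, 9, 11, 12] has size 7, forcing χ ≥ 7, and the coloring below uses 7 colors, so χ(G) = 7.
A valid 7-coloring: color 1: [12]; color 2: [4]; color 3: [7]; color 4: [9]; color 5: [11]; color 6: [3, 8]; color 7: [6].

χ(G) = 7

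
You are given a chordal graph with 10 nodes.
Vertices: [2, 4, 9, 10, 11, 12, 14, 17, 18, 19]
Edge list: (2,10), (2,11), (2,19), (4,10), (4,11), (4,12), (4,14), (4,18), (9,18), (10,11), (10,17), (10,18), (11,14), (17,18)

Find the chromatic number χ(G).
χ(G) = 3

Clique number ω(G) = 3 (lower bound: χ ≥ ω).
The clique on [2, 10, 11] has size 3, forcing χ ≥ 3, and the coloring below uses 3 colors, so χ(G) = 3.
A valid 3-coloring: color 1: [2, 4, 9, 17]; color 2: [10, 12, 14, 19]; color 3: [11, 18].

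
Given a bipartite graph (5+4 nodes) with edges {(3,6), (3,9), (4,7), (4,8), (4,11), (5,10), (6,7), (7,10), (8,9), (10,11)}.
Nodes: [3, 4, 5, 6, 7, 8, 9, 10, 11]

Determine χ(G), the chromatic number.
Clique number ω(G) = 2 (lower bound: χ ≥ ω).
The graph is bipartite (no odd cycle), so 2 colors suffice: χ(G) = 2.
A valid 2-coloring: color 1: [3, 5, 7, 8, 11]; color 2: [4, 6, 9, 10].

χ(G) = 2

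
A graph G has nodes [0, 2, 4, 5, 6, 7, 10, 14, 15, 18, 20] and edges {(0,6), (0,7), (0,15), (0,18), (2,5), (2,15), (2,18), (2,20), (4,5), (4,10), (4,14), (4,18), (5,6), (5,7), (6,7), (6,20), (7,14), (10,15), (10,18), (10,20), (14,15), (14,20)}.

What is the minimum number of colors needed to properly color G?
Clique number ω(G) = 3 (lower bound: χ ≥ ω).
The clique on [0, 6, 7] has size 3, forcing χ ≥ 3, and the coloring below uses 3 colors, so χ(G) = 3.
A valid 3-coloring: color 1: [2, 4, 6]; color 2: [7, 15, 18, 20]; color 3: [0, 5, 10, 14].

χ(G) = 3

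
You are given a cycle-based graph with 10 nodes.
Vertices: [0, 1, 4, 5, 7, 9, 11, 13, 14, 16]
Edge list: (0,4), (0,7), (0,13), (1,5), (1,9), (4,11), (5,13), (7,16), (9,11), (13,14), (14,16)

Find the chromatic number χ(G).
Clique number ω(G) = 2 (lower bound: χ ≥ ω).
Odd cycle [4, 11, 9, 1, 5, 13, 0] needs 3 colors (χ ≥ 3).
The coloring below uses 3 colors, so χ(G) = 3.
A valid 3-coloring: color 1: [0, 1, 11, 16]; color 2: [4, 7, 9, 13]; color 3: [5, 14].

χ(G) = 3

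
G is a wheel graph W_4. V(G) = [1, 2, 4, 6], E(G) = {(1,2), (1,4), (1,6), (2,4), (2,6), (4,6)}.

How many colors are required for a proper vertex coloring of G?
Clique number ω(G) = 4 (lower bound: χ ≥ ω).
The clique on [1, 2, 4, 6] has size 4, forcing χ ≥ 4, and the coloring below uses 4 colors, so χ(G) = 4.
A valid 4-coloring: color 1: [2]; color 2: [4]; color 3: [6]; color 4: [1].

χ(G) = 4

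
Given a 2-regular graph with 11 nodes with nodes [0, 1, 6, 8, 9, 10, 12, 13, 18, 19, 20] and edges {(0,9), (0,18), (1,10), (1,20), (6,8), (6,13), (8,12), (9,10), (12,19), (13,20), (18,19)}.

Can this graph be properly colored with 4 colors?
Yes, G is 4-colorable

A valid 4-coloring: color 1: [0, 6, 10, 12, 20]; color 2: [1, 8, 9, 13, 18]; color 3: [19].
(χ(G) = 3 ≤ 4.)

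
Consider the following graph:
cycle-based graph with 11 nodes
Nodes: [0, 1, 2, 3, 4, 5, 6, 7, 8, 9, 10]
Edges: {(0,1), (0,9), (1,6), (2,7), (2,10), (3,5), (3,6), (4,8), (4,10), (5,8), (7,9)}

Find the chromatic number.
χ(G) = 3

Clique number ω(G) = 2 (lower bound: χ ≥ ω).
Odd cycle [5, 3, 6, 1, 0, 9, 7, 2, 10, 4, 8] needs 3 colors (χ ≥ 3).
The coloring below uses 3 colors, so χ(G) = 3.
A valid 3-coloring: color 1: [0, 4, 5, 6, 7]; color 2: [1, 2, 3, 8, 9]; color 3: [10].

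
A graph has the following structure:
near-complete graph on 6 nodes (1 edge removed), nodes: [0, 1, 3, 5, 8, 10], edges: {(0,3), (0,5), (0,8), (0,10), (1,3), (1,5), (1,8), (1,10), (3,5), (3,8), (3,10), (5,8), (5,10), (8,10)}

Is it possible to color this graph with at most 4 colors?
The clique on vertices [0, 3, 5, 8, 10] has size 5 > 4, so it alone needs 5 colors.

No, G is not 4-colorable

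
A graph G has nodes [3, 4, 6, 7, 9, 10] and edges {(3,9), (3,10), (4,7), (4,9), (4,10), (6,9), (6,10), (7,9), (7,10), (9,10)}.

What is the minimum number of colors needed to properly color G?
Clique number ω(G) = 4 (lower bound: χ ≥ ω).
The clique on [4, 7, 9, 10] has size 4, forcing χ ≥ 4, and the coloring below uses 4 colors, so χ(G) = 4.
A valid 4-coloring: color 1: [9]; color 2: [10]; color 3: [3, 4, 6]; color 4: [7].

χ(G) = 4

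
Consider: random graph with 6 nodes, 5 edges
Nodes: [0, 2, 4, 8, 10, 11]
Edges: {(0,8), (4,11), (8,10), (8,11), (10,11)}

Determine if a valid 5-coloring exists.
Yes, G is 5-colorable

A valid 5-coloring: color 1: [0, 2, 11]; color 2: [4, 8]; color 3: [10].
(χ(G) = 3 ≤ 5.)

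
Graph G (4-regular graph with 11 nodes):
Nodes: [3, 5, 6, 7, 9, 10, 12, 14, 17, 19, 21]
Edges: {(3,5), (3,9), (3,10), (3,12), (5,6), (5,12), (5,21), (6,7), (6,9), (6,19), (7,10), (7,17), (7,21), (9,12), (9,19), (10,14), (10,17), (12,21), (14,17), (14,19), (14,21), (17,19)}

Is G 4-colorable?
Yes, G is 4-colorable

A valid 4-coloring: color 1: [3, 19, 21]; color 2: [7, 12, 14]; color 3: [5, 9, 17]; color 4: [6, 10].
(χ(G) = 3 ≤ 4.)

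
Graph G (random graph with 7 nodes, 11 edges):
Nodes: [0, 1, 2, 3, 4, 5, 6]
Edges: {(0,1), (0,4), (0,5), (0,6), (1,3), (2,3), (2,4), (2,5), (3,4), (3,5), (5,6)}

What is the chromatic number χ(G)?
χ(G) = 3

Clique number ω(G) = 3 (lower bound: χ ≥ ω).
The clique on [0, 5, 6] has size 3, forcing χ ≥ 3, and the coloring below uses 3 colors, so χ(G) = 3.
A valid 3-coloring: color 1: [1, 4, 5]; color 2: [0, 3]; color 3: [2, 6].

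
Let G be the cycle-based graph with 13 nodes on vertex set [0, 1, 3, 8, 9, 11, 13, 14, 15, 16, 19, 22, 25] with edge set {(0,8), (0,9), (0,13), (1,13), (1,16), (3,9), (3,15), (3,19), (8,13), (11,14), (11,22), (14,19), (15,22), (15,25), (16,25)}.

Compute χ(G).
χ(G) = 3

Clique number ω(G) = 3 (lower bound: χ ≥ ω).
The clique on [0, 8, 13] has size 3, forcing χ ≥ 3, and the coloring below uses 3 colors, so χ(G) = 3.
A valid 3-coloring: color 1: [0, 1, 3, 14, 22, 25]; color 2: [9, 11, 13, 15, 16, 19]; color 3: [8].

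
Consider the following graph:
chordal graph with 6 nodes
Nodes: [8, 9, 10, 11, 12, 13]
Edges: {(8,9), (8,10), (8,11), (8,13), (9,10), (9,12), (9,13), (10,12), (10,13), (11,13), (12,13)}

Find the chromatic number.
Clique number ω(G) = 4 (lower bound: χ ≥ ω).
The clique on [8, 9, 10, 13] has size 4, forcing χ ≥ 4, and the coloring below uses 4 colors, so χ(G) = 4.
A valid 4-coloring: color 1: [13]; color 2: [8, 12]; color 3: [10, 11]; color 4: [9].

χ(G) = 4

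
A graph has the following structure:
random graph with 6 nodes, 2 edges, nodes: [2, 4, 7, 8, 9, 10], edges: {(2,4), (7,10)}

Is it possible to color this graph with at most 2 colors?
A valid 2-coloring: color 1: [2, 8, 9, 10]; color 2: [4, 7].
(χ(G) = 2 ≤ 2.)

Yes, G is 2-colorable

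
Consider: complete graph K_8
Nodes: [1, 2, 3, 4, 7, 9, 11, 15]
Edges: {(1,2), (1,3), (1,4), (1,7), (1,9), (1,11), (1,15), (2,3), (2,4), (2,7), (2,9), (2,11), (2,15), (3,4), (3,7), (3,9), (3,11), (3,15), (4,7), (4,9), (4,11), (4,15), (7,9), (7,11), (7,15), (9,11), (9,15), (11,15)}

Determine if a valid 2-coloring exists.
The clique on vertices [1, 2, 3, 4, 7, 9, 11, 15] has size 8 > 2, so it alone needs 8 colors.

No, G is not 2-colorable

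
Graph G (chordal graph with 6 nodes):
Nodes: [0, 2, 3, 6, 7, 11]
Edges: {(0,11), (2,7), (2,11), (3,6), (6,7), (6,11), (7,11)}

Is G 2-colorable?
No, G is not 2-colorable

The clique on vertices [2, 7, 11] has size 3 > 2, so it alone needs 3 colors.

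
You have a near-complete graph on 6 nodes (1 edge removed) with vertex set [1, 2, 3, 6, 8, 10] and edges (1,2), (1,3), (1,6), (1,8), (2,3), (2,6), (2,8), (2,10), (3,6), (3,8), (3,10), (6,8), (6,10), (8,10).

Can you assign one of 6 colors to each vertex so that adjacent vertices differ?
A valid 6-coloring: color 1: [8]; color 2: [6]; color 3: [2]; color 4: [3]; color 5: [1, 10].
(χ(G) = 5 ≤ 6.)

Yes, G is 6-colorable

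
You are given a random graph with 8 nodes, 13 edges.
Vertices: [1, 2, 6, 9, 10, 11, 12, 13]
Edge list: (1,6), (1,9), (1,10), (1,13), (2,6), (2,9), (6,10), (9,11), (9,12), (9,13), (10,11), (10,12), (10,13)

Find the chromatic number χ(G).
Clique number ω(G) = 3 (lower bound: χ ≥ ω).
The clique on [1, 9, 13] has size 3, forcing χ ≥ 3, and the coloring below uses 3 colors, so χ(G) = 3.
A valid 3-coloring: color 1: [9, 10]; color 2: [1, 2, 11, 12]; color 3: [6, 13].

χ(G) = 3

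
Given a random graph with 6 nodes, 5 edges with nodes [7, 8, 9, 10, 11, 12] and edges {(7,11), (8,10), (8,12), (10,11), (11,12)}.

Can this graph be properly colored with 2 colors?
A valid 2-coloring: color 1: [8, 9, 11]; color 2: [7, 10, 12].
(χ(G) = 2 ≤ 2.)

Yes, G is 2-colorable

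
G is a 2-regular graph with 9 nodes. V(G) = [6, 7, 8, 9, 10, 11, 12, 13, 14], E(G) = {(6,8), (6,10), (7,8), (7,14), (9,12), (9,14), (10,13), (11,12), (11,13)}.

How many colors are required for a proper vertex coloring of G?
Clique number ω(G) = 2 (lower bound: χ ≥ ω).
Odd cycle [14, 7, 8, 6, 10, 13, 11, 12, 9] needs 3 colors (χ ≥ 3).
The coloring below uses 3 colors, so χ(G) = 3.
A valid 3-coloring: color 1: [6, 7, 12, 13]; color 2: [8, 9, 10, 11]; color 3: [14].

χ(G) = 3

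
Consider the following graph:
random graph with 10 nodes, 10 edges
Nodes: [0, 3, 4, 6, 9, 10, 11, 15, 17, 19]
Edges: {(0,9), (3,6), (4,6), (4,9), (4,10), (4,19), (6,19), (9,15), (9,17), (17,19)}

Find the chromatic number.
χ(G) = 3

Clique number ω(G) = 3 (lower bound: χ ≥ ω).
The clique on [4, 6, 19] has size 3, forcing χ ≥ 3, and the coloring below uses 3 colors, so χ(G) = 3.
A valid 3-coloring: color 1: [0, 3, 4, 11, 15, 17]; color 2: [6, 9, 10]; color 3: [19].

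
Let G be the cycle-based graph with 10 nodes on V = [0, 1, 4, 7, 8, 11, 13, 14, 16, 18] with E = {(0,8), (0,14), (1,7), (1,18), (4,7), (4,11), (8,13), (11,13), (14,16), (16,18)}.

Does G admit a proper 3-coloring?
Yes, G is 3-colorable

A valid 3-coloring: color 1: [7, 8, 11, 14, 18]; color 2: [0, 1, 4, 13, 16].
(χ(G) = 2 ≤ 3.)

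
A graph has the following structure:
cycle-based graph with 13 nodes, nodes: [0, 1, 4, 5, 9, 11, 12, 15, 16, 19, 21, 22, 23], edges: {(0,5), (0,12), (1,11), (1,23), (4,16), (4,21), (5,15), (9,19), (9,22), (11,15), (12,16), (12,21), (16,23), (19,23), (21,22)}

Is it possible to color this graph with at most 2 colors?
No, G is not 2-colorable

Odd cycle [23, 19, 9, 22, 21, 4, 16] needs 3 colors (χ ≥ 3).
Hence χ(G) ≥ 3 > 2, so no proper 2-coloring exists.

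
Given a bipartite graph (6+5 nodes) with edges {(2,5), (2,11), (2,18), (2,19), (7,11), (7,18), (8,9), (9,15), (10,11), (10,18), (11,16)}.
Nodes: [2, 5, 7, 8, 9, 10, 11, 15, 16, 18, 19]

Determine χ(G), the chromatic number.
χ(G) = 2

Clique number ω(G) = 2 (lower bound: χ ≥ ω).
The graph is bipartite (no odd cycle), so 2 colors suffice: χ(G) = 2.
A valid 2-coloring: color 1: [5, 9, 11, 18, 19]; color 2: [2, 7, 8, 10, 15, 16].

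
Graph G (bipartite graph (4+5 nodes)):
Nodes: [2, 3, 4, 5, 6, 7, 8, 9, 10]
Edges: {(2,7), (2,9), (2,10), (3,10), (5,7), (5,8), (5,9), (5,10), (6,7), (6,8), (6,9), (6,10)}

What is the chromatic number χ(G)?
χ(G) = 2

Clique number ω(G) = 2 (lower bound: χ ≥ ω).
The graph is bipartite (no odd cycle), so 2 colors suffice: χ(G) = 2.
A valid 2-coloring: color 1: [4, 7, 8, 9, 10]; color 2: [2, 3, 5, 6].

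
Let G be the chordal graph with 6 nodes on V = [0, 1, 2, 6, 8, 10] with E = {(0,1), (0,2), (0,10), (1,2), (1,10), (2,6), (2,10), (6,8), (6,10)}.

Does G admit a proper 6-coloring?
Yes, G is 6-colorable

A valid 6-coloring: color 1: [2, 8]; color 2: [10]; color 3: [1, 6]; color 4: [0].
(χ(G) = 4 ≤ 6.)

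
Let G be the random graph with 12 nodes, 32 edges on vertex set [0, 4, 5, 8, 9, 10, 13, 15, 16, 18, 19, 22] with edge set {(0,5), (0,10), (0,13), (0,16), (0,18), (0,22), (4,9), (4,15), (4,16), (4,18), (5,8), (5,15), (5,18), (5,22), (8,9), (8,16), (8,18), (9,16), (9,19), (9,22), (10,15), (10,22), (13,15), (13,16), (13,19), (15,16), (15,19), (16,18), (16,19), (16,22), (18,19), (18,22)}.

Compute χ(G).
Clique number ω(G) = 4 (lower bound: χ ≥ ω).
The clique on [0, 16, 18, 22] has size 4, forcing χ ≥ 4, and the coloring below uses 4 colors, so χ(G) = 4.
A valid 4-coloring: color 1: [5, 10, 16]; color 2: [9, 13, 18]; color 3: [8, 15, 22]; color 4: [0, 4, 19].

χ(G) = 4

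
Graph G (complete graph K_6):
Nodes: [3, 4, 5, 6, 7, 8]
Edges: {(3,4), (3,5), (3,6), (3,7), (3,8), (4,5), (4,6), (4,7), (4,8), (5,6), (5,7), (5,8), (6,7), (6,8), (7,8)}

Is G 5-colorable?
No, G is not 5-colorable

The clique on vertices [3, 4, 5, 6, 7, 8] has size 6 > 5, so it alone needs 6 colors.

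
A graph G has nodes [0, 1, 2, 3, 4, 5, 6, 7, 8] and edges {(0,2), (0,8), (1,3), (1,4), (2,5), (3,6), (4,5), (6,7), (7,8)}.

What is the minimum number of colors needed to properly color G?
Clique number ω(G) = 2 (lower bound: χ ≥ ω).
Odd cycle [3, 1, 4, 5, 2, 0, 8, 7, 6] needs 3 colors (χ ≥ 3).
The coloring below uses 3 colors, so χ(G) = 3.
A valid 3-coloring: color 1: [2, 3, 4, 7]; color 2: [0, 1, 5, 6]; color 3: [8].

χ(G) = 3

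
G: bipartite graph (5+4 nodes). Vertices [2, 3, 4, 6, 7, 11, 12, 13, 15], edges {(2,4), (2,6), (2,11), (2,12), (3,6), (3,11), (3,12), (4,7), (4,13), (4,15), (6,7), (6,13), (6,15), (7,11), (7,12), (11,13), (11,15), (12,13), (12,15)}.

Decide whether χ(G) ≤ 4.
A valid 4-coloring: color 1: [4, 6, 11, 12]; color 2: [2, 3, 7, 13, 15].
(χ(G) = 2 ≤ 4.)

Yes, G is 4-colorable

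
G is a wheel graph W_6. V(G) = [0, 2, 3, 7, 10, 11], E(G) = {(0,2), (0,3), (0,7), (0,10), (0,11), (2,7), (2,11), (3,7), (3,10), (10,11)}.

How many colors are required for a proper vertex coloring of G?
Clique number ω(G) = 3 (lower bound: χ ≥ ω).
Odd cycle [11, 10, 3, 7, 2] needs 3 colors (χ ≥ 3).
Vertex 0 is adjacent to every vertex of [2, 3, 7, 10, 11], which already need 3 colors among themselves, so 0 needs a new color (χ ≥ 4).
The coloring below uses 4 colors, so χ(G) = 4.
A valid 4-coloring: color 1: [0]; color 2: [7, 11]; color 3: [2, 10]; color 4: [3].

χ(G) = 4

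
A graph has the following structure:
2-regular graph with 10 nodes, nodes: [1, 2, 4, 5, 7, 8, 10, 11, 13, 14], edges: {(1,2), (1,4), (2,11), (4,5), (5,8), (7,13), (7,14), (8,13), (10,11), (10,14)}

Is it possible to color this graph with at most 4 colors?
Yes, G is 4-colorable

A valid 4-coloring: color 1: [2, 4, 7, 8, 10]; color 2: [1, 5, 11, 13, 14].
(χ(G) = 2 ≤ 4.)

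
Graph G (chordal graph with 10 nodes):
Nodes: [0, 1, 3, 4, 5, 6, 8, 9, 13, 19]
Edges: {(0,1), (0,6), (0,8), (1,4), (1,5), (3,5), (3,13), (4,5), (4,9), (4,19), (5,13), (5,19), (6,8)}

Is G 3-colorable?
Yes, G is 3-colorable

A valid 3-coloring: color 1: [0, 5, 9]; color 2: [3, 4, 8]; color 3: [1, 6, 13, 19].
(χ(G) = 3 ≤ 3.)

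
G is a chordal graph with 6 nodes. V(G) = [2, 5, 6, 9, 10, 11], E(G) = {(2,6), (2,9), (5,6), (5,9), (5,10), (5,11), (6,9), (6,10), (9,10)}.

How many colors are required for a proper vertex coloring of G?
Clique number ω(G) = 4 (lower bound: χ ≥ ω).
The clique on [5, 6, 9, 10] has size 4, forcing χ ≥ 4, and the coloring below uses 4 colors, so χ(G) = 4.
A valid 4-coloring: color 1: [6, 11]; color 2: [9]; color 3: [2, 5]; color 4: [10].

χ(G) = 4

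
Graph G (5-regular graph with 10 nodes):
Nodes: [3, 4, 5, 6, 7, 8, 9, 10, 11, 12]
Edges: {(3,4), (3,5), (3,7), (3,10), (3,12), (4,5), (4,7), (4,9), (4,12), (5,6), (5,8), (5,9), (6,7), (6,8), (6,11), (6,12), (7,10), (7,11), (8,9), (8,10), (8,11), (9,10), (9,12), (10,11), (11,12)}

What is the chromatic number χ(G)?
χ(G) = 4

Clique number ω(G) = 3 (lower bound: χ ≥ ω).
Odd cycle [10, 9, 5, 6, 11] needs 3 colors (χ ≥ 3).
Vertex 8 is adjacent to every vertex of [5, 6, 9, 10, 11], which already need 3 colors among themselves, so 8 needs a new color (χ ≥ 4).
The coloring below uses 4 colors, so χ(G) = 4.
A valid 4-coloring: color 1: [3, 6, 9]; color 2: [7, 8, 12]; color 3: [5, 11]; color 4: [4, 10].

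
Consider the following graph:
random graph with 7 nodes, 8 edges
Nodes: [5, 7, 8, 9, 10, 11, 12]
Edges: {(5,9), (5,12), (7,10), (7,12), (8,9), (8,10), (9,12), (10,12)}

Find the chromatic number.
χ(G) = 3

Clique number ω(G) = 3 (lower bound: χ ≥ ω).
The clique on [5, 9, 12] has size 3, forcing χ ≥ 3, and the coloring below uses 3 colors, so χ(G) = 3.
A valid 3-coloring: color 1: [8, 11, 12]; color 2: [9, 10]; color 3: [5, 7].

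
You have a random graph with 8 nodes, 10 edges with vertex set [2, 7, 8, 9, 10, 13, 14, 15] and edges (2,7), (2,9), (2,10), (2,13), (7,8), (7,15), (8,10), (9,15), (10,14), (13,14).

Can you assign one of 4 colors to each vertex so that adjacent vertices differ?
Yes, G is 4-colorable

A valid 4-coloring: color 1: [2, 8, 14, 15]; color 2: [7, 9, 10, 13].
(χ(G) = 2 ≤ 4.)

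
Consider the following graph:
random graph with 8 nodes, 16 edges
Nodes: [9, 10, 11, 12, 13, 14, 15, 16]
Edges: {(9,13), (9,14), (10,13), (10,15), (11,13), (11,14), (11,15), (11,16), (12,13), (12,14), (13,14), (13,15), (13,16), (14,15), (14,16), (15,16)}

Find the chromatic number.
Clique number ω(G) = 5 (lower bound: χ ≥ ω).
The clique on [11, 13, 14, 15, 16] has size 5, forcing χ ≥ 5, and the coloring below uses 5 colors, so χ(G) = 5.
A valid 5-coloring: color 1: [13]; color 2: [10, 14]; color 3: [9, 12, 15]; color 4: [11]; color 5: [16].

χ(G) = 5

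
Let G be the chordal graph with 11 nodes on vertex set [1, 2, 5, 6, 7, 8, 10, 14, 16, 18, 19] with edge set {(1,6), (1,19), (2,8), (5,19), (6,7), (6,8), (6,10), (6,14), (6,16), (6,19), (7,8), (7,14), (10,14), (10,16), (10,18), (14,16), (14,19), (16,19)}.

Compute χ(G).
Clique number ω(G) = 4 (lower bound: χ ≥ ω).
The clique on [6, 10, 14, 16] has size 4, forcing χ ≥ 4, and the coloring below uses 4 colors, so χ(G) = 4.
A valid 4-coloring: color 1: [2, 5, 6, 18]; color 2: [7, 10, 19]; color 3: [1, 8, 14]; color 4: [16].

χ(G) = 4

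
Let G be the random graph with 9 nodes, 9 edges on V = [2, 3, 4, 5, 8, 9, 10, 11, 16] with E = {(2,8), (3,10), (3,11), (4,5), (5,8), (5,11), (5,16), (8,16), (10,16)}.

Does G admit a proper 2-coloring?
The clique on vertices [5, 8, 16] has size 3 > 2, so it alone needs 3 colors.

No, G is not 2-colorable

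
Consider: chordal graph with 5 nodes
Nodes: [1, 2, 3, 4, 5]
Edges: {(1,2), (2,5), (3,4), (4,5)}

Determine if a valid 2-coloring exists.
Yes, G is 2-colorable

A valid 2-coloring: color 1: [1, 3, 5]; color 2: [2, 4].
(χ(G) = 2 ≤ 2.)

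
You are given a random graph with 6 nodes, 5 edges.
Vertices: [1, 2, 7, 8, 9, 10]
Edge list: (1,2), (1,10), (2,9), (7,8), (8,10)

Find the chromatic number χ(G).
Clique number ω(G) = 2 (lower bound: χ ≥ ω).
The graph is bipartite (no odd cycle), so 2 colors suffice: χ(G) = 2.
A valid 2-coloring: color 1: [1, 8, 9]; color 2: [2, 7, 10].

χ(G) = 2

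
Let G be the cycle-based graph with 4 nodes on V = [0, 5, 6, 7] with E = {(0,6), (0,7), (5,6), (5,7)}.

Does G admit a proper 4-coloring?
Yes, G is 4-colorable

A valid 4-coloring: color 1: [0, 5]; color 2: [6, 7].
(χ(G) = 2 ≤ 4.)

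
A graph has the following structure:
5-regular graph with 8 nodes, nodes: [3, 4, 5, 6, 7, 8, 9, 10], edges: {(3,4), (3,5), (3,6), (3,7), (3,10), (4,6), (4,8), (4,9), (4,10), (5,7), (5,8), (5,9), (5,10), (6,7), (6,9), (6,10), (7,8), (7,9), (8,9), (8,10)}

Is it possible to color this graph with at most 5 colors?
A valid 5-coloring: color 1: [4, 7]; color 2: [5, 6]; color 3: [9, 10]; color 4: [3, 8].
(χ(G) = 4 ≤ 5.)

Yes, G is 5-colorable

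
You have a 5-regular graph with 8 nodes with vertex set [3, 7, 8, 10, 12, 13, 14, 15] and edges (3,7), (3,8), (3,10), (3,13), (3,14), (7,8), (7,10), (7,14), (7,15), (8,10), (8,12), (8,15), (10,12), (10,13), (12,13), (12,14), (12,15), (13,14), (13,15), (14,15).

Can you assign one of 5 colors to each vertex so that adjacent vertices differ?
A valid 5-coloring: color 1: [7, 13]; color 2: [8, 14]; color 3: [10, 15]; color 4: [3, 12].
(χ(G) = 4 ≤ 5.)

Yes, G is 5-colorable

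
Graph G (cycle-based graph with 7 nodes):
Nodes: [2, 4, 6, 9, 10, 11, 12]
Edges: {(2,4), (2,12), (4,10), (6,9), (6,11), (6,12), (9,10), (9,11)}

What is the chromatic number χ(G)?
χ(G) = 3

Clique number ω(G) = 3 (lower bound: χ ≥ ω).
The clique on [6, 9, 11] has size 3, forcing χ ≥ 3, and the coloring below uses 3 colors, so χ(G) = 3.
A valid 3-coloring: color 1: [2, 6, 10]; color 2: [4, 9, 12]; color 3: [11].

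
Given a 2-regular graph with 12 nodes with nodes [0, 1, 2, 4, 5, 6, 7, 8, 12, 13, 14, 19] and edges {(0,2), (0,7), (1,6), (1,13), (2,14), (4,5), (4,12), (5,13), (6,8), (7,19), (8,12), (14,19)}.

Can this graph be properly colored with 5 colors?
Yes, G is 5-colorable

A valid 5-coloring: color 1: [2, 4, 6, 13, 19]; color 2: [0, 1, 5, 12, 14]; color 3: [7, 8].
(χ(G) = 3 ≤ 5.)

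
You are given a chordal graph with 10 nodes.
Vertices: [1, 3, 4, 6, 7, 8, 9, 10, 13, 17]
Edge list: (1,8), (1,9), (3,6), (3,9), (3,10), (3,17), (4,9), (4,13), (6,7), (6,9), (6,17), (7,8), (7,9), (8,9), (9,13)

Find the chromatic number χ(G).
χ(G) = 3

Clique number ω(G) = 3 (lower bound: χ ≥ ω).
The clique on [1, 8, 9] has size 3, forcing χ ≥ 3, and the coloring below uses 3 colors, so χ(G) = 3.
A valid 3-coloring: color 1: [9, 10, 17]; color 2: [6, 8, 13]; color 3: [1, 3, 4, 7].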